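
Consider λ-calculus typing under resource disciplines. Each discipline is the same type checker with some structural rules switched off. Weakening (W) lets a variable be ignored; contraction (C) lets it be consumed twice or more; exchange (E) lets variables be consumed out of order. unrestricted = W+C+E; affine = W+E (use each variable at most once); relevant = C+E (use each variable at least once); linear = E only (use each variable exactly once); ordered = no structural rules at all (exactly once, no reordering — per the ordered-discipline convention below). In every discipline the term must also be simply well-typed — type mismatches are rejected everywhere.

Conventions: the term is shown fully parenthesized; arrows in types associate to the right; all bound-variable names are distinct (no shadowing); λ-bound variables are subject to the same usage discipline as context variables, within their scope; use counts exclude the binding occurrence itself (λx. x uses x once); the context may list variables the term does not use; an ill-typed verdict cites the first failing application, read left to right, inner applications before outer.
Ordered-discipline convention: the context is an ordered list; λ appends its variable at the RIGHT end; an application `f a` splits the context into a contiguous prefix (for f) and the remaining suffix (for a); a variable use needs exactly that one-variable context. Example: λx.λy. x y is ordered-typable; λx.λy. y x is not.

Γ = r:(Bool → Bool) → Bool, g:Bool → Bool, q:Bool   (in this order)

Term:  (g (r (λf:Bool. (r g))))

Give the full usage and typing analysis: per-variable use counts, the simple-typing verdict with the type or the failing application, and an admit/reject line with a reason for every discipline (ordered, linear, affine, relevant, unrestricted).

variable uses: r: 2; g: 2; q: 0; f (bound): 0
order of uses: g, r, r, g
typing: well-typed at Bool
ordered ✗ (r ×2, g ×2 used more than once (contraction); q, f never used (weakening))
linear ✗ (r ×2, g ×2 used more than once (contraction); q, f never used (weakening))
affine ✗ (r ×2, g ×2 used more than once (contraction))
relevant ✗ (q, f never used (weakening))
unrestricted ✓ (well-typed at Bool; no restrictions here)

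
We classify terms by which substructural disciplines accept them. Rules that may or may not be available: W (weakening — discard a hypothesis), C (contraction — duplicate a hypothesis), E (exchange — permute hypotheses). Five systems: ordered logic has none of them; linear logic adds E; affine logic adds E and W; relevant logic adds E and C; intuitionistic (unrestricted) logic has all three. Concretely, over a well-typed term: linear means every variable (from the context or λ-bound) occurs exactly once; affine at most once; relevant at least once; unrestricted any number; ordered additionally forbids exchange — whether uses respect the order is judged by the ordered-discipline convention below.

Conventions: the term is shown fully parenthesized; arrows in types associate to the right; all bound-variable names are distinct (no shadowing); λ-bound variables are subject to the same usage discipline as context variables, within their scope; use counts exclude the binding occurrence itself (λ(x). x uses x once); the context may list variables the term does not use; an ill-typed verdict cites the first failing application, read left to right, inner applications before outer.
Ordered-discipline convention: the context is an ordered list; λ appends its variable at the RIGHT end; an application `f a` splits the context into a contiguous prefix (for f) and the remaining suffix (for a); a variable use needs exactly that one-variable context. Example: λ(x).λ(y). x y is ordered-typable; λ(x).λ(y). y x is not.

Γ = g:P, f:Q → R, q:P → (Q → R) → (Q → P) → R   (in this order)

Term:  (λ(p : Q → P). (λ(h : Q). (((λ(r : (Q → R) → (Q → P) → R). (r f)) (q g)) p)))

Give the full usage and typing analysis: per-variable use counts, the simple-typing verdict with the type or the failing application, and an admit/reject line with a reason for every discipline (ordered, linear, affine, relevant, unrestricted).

counts: g: 1; f: 1; q: 1; p (bound): 1; h (bound): 0; r (bound): 1
use order (left to right): r, f, q, g, p
typing: well-typed — term : (Q → P) → Q → R
ordered ✗ (needs weakening: h unused)
linear ✗ (needs weakening: h unused)
affine ✓ (g, f, q, p, h, r: no repeats, contraction unneeded)
relevant ✗ (needs weakening: h unused)
unrestricted ✓ (simply typable at (Q → P) → Q → R; W, C, E all held)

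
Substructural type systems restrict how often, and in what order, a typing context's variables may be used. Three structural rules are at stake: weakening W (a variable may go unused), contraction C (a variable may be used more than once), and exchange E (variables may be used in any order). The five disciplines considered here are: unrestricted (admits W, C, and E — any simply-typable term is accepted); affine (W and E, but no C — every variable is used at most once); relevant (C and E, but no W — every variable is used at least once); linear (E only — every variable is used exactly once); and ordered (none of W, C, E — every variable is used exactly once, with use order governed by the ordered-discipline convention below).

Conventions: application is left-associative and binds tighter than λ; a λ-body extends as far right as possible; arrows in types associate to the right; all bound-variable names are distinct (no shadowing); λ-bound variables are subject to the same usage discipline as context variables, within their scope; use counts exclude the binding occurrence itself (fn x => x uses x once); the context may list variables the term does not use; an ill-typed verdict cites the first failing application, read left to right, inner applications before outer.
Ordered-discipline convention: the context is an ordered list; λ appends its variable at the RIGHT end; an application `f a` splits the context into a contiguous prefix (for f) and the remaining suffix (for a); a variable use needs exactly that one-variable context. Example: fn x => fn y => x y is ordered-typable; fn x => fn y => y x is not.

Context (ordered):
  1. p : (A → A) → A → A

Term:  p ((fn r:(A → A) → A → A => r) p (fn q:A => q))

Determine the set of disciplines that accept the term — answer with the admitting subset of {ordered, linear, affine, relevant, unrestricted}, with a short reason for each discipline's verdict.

admitting disciplines: relevant, unrestricted
counts: p: 2; r (bound): 1; q (bound): 1
uses in reading order: p, r, p, q
typing: well-typed — term : A → A
ordered ✗ (repeated use of p ×2)
linear ✗ (repeated use of p ×2)
affine ✗ (repeated use of p ×2)
relevant ✓ (p, r, q: all used, weakening unneeded)
unrestricted ✓ (well-typed at A → A; no restrictions here)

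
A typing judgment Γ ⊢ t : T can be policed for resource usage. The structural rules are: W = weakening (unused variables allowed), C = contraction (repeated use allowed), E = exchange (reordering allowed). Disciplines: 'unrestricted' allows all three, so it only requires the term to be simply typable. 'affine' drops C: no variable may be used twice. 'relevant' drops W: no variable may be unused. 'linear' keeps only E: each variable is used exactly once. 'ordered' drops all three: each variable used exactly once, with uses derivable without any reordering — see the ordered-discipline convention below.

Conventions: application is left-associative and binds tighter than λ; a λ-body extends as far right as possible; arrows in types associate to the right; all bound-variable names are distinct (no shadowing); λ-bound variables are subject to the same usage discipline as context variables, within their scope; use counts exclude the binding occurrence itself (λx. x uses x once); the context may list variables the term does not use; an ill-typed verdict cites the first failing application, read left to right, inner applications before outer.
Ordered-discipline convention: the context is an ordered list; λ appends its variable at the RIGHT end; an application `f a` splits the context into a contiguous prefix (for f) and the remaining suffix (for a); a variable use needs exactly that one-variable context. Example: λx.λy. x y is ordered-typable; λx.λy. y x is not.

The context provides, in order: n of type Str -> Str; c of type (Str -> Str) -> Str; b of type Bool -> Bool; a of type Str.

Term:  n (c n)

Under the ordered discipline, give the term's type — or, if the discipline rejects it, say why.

not well-typed under ordered — uses contraction: n ×2; needs weakening: b, a unused
use counts: n ×2; c ×1; b ×0; a ×0
left-to-right use order: n, c, n
typing: well-typed at Str
summary: ordered ✗ · linear ✗ · affine ✗ · relevant ✗ · unrestricted ✓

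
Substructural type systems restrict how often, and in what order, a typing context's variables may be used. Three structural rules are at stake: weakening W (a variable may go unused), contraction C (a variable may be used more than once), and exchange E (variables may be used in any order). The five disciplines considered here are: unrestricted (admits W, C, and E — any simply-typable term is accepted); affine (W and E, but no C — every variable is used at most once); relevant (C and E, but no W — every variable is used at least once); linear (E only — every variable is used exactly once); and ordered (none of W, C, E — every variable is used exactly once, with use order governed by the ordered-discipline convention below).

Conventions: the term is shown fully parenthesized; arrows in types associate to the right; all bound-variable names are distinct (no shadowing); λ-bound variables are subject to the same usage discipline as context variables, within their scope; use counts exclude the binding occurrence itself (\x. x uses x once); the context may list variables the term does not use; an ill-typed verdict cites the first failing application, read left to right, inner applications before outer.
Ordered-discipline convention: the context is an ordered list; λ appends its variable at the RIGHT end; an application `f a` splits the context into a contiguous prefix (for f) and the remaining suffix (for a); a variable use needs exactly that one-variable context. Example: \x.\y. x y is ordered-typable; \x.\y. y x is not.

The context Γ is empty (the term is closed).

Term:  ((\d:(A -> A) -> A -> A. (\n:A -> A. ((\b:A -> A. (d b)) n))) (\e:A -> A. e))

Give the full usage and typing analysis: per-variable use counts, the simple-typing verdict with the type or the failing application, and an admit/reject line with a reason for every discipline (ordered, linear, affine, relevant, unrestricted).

usage: d (bound): 1; n (bound): 1; b (bound): 1; e (bound): 1
uses in reading order: d, b, n, e
typing: well-typed at (A -> A) -> A -> A
ordered: ✓, d, n, b, e once each; derivable with no W/C/E
linear: ✓, d, n, b, e: one use apiece
affine: ✓, d, n, b, e: no repeats, contraction unneeded
relevant: ✓, none of d, n, b, e goes unused
unrestricted: ✓, type-checks ((A -> A) -> A -> A) and nothing is barred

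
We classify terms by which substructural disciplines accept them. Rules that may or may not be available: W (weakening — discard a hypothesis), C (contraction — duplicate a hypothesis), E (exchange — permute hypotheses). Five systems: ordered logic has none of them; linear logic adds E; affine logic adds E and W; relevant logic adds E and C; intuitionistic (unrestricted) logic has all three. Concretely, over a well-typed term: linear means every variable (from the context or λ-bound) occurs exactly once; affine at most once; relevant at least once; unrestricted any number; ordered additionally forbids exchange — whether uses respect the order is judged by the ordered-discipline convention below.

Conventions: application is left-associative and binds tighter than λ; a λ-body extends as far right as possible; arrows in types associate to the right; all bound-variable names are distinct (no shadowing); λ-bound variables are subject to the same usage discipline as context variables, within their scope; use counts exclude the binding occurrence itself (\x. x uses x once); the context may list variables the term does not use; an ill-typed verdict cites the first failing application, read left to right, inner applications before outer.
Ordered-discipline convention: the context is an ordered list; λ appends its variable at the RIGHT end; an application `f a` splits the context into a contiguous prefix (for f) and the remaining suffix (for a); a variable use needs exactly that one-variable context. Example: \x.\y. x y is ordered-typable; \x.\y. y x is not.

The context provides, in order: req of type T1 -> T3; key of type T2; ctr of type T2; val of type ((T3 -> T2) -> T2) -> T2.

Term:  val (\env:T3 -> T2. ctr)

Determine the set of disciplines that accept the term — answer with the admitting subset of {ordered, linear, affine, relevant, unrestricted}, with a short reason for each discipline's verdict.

admitted in: affine, unrestricted
usage: req ×0, key ×0, ctr ×1, val ×1, env (bound) ×0
left-to-right use order: val, ctr
typing: well-typed at T2
ordered: ✗ — req, key, env left unused
linear: ✗ — req, key, env left unused
affine: ✓ — req, key, ctr, val, env: no repeats, contraction unneeded
relevant: ✗ — req, key, env left unused
unrestricted: ✓ — well-typed at T2; no restrictions here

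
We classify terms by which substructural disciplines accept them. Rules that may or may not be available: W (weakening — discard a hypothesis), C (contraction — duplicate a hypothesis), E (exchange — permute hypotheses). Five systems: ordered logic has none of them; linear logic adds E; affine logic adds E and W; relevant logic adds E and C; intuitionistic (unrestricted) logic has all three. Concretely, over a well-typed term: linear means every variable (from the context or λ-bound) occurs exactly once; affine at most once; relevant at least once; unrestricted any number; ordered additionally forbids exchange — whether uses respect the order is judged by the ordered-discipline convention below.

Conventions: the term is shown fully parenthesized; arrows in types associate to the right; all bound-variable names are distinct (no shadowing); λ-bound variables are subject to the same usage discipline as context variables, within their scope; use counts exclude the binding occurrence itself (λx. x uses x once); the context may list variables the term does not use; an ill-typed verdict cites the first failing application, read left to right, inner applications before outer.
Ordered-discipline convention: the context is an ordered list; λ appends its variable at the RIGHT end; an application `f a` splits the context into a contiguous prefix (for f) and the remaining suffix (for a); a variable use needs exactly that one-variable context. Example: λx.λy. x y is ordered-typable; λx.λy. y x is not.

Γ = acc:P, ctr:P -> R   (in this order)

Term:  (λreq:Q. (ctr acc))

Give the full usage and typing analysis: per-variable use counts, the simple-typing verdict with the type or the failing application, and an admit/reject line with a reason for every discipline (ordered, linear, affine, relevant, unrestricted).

variable uses: acc: 1×, ctr: 1×, req (bound): 0×
left-to-right use order: ctr, acc
typing: ✓ — Q -> R
ordered ✗ (needs weakening: req unused)
linear ✗ (needs weakening: req unused)
affine ✓ (at most one use each (acc, ctr, req))
relevant ✗ (needs weakening: req unused)
unrestricted ✓ (type-checks (Q -> R) and nothing is barred)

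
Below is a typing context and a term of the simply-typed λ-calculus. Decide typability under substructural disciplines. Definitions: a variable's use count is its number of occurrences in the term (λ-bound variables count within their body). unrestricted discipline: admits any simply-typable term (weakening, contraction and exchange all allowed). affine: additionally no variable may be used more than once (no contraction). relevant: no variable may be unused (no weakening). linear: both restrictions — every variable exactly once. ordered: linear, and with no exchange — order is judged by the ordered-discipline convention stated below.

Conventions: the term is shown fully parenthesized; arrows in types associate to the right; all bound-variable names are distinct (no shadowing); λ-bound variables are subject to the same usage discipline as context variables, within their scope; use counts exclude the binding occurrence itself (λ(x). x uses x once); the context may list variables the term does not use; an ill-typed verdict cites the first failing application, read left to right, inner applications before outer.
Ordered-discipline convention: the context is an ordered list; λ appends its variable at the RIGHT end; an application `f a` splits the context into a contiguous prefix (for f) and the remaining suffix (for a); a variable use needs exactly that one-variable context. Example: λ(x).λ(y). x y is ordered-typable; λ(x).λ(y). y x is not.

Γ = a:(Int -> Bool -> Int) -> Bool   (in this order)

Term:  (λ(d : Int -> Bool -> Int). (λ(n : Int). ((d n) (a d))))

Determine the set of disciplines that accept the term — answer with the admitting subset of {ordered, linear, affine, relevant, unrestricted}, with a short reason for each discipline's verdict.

admitted by: relevant, unrestricted
counts: a ×1; d (λ-bound) ×2; n (λ-bound) ×1
uses in reading order: d, n, a, d
typing: ✓ — (Int -> Bool -> Int) -> Int -> Int
ordered ✗ (repeated use of d ×2)
linear ✗ (repeated use of d ×2)
affine ✗ (repeated use of d ×2)
relevant ✓ (a, d, n: all used, weakening unneeded)
unrestricted ✓ (type-checks ((Int -> Bool -> Int) -> Int -> Int) and nothing is barred)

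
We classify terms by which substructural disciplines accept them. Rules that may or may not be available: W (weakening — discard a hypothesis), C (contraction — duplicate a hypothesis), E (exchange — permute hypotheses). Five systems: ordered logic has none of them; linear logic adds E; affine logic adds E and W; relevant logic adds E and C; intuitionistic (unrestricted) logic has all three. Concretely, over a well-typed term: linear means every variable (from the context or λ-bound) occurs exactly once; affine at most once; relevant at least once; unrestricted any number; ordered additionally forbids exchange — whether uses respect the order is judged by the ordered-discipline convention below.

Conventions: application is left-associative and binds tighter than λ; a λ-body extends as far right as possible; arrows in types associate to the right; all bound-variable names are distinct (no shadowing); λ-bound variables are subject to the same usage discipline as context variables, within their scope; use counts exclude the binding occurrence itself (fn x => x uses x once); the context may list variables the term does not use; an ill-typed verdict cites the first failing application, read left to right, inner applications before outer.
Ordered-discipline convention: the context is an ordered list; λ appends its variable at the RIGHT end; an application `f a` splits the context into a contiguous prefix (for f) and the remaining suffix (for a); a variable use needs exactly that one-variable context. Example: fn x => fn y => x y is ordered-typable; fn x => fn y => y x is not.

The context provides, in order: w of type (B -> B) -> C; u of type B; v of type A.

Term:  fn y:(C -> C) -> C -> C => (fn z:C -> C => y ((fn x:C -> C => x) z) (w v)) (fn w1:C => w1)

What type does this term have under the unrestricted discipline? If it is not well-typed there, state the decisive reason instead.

not well-typed under unrestricted — not simply typable
usage: w: 1; u: 0; v: 1; y (λ-bound): 1; z (λ-bound): 1; x (λ-bound): 1; w1 (λ-bound): 1
left-to-right use order: y, x, z, w, v, w1
typing: ill-typed: a function awaiting B -> B gets A
across the five disciplines: ordered ✗ | linear ✗ | affine ✗ | relevant ✗ | unrestricted ✗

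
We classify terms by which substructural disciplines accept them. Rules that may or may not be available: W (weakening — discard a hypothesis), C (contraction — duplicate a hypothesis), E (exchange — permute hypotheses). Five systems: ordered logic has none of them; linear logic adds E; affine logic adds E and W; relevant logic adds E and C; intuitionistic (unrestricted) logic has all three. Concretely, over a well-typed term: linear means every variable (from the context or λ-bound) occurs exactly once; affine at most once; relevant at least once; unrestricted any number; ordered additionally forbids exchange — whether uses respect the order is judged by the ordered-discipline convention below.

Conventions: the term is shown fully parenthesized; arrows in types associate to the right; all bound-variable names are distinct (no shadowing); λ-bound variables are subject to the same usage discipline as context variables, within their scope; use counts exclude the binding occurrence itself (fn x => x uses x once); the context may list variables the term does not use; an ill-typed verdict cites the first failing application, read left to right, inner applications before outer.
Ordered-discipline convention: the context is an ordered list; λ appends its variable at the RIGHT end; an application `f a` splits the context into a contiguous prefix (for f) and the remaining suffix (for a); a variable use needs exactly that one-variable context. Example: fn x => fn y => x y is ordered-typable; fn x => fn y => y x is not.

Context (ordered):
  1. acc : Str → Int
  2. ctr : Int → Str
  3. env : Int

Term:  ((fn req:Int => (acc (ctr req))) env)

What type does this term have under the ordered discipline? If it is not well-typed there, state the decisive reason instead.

term : Int
use counts: acc ×1, ctr ×1, env ×1, req (bound) ×1
uses in reading order: acc, ctr, req, env
typing: ✓ — Int
per-discipline verdicts: ordered ✓ | linear ✓ | affine ✓ | relevant ✓ | unrestricted ✓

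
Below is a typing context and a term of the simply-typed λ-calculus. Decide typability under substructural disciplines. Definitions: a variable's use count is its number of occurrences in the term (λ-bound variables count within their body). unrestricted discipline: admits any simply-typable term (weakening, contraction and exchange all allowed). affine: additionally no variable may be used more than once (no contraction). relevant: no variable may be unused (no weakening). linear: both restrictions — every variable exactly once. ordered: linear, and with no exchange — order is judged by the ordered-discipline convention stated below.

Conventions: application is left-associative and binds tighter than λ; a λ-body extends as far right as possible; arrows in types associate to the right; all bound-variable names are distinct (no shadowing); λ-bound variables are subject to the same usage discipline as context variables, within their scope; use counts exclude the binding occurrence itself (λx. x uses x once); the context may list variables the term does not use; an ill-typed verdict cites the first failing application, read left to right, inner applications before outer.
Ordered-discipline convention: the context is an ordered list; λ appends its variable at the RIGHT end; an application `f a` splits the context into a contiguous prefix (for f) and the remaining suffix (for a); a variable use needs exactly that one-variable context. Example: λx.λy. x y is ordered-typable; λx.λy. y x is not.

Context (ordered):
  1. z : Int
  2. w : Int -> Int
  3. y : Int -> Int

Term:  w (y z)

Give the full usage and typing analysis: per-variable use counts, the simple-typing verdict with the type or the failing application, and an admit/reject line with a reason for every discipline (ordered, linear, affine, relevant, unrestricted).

usage: z ×1; w ×1; y ×1
left-to-right use order: w, y, z
typing: the term checks, with type Int
ordered ✗ (use order w, y, z needs exchange)
linear ✓ (exactly-once usage across z, w, y)
affine ✓ (at most one use each (z, w, y))
relevant ✓ (every one of z, w, y appears)
unrestricted ✓ (type-checks (Int) and nothing is barred)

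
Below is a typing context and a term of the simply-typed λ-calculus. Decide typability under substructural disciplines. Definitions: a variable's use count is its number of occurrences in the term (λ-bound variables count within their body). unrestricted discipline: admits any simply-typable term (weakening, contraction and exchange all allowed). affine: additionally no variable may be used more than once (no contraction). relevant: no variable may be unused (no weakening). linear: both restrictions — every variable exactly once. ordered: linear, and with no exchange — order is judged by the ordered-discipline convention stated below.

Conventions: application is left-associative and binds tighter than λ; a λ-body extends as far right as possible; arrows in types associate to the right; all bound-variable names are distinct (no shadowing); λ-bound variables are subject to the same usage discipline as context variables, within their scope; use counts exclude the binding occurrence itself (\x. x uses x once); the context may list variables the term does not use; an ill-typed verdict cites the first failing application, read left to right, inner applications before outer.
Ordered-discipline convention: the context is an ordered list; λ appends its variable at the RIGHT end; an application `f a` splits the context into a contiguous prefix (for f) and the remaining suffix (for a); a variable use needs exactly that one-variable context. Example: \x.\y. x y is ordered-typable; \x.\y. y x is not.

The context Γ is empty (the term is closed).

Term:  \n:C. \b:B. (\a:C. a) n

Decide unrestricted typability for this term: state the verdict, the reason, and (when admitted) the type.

yes — well-typed at C -> B -> C; no restrictions here; term : C -> B -> C
variable uses: n (λ-bound) ×1; b (λ-bound) ×0; a (λ-bound) ×1
uses in reading order: a, n
typing: well-typed — term : C -> B -> C
summary: ordered ✗, linear ✗, affine ✓, relevant ✗, unrestricted ✓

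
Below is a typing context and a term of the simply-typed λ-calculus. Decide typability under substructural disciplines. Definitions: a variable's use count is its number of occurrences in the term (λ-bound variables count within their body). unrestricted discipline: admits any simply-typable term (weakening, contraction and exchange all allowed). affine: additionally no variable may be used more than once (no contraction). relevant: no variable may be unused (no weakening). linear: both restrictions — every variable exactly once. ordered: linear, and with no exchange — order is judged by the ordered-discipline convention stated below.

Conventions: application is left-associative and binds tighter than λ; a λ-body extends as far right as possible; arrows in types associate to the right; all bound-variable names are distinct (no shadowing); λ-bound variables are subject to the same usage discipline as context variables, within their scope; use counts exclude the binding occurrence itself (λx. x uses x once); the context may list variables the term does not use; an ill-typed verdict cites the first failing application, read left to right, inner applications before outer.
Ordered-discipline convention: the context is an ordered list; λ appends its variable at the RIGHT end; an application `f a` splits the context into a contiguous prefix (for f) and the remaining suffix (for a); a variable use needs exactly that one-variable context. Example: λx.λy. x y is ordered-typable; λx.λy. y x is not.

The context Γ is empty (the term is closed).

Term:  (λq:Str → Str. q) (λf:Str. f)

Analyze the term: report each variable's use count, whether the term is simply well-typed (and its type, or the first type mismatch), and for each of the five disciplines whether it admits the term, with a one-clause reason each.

counts: q (bound): 1×, f (bound): 1×
left-to-right use order: q, f
typing: ✓ — Str → Str
ordered: ✓, q, f: once each, no exchange needed
linear: ✓, single use per variable (q, f)
affine: ✓, none of q, f used more than once
relevant: ✓, at least one use each (q, f)
unrestricted: ✓, well-typed at Str → Str; no restrictions here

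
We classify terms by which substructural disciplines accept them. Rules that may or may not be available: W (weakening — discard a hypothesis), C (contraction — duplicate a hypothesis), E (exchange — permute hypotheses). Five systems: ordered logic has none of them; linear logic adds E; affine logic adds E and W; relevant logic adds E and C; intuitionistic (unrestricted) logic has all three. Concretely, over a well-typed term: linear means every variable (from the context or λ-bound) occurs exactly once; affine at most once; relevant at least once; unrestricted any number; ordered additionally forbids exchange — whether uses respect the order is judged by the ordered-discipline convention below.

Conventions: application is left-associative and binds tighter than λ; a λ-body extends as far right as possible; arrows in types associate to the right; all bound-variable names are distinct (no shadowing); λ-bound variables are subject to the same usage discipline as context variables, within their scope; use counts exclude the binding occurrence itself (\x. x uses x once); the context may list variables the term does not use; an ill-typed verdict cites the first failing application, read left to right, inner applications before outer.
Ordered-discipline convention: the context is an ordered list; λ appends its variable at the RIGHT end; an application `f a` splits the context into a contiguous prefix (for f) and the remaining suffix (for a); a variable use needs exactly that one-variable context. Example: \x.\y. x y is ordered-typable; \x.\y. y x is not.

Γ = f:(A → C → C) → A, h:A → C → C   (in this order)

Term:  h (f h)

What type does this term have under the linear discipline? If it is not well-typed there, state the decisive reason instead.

not well-typed under linear — uses contraction: h ×2
use counts: f=1, h=2
uses in reading order: h, f, h
typing: well-typed — term : C → C
all disciplines: ordered ✗ | linear ✗ | affine ✗ | relevant ✓ | unrestricted ✓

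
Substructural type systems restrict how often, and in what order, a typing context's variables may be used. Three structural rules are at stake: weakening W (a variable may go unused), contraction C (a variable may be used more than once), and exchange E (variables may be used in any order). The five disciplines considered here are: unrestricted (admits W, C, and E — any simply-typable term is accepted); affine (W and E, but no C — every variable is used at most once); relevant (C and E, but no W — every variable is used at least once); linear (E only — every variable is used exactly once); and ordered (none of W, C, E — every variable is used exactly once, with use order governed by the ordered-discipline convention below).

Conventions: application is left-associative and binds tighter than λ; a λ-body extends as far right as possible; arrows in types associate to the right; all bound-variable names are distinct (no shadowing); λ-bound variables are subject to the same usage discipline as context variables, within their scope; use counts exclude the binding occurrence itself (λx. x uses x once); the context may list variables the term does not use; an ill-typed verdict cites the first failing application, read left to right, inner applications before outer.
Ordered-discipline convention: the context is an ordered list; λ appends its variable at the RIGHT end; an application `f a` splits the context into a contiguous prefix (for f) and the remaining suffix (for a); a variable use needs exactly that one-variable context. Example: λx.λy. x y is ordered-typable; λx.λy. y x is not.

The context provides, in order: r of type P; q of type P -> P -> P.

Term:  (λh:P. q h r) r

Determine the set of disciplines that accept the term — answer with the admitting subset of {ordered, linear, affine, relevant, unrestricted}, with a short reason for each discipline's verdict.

accepted by: relevant, unrestricted
counts: r=2, q=1, h (λ-bound)=1
left-to-right use order: q, h, r, r
typing: well-typed at P
ordered: ✗ — r ×2 used more than once (contraction)
linear: ✗ — r ×2 used more than once (contraction)
affine: ✗ — r ×2 used more than once (contraction)
relevant: ✓ — at least one use each (r, q, h)
unrestricted: ✓ — simply typable at P; W, C, E all held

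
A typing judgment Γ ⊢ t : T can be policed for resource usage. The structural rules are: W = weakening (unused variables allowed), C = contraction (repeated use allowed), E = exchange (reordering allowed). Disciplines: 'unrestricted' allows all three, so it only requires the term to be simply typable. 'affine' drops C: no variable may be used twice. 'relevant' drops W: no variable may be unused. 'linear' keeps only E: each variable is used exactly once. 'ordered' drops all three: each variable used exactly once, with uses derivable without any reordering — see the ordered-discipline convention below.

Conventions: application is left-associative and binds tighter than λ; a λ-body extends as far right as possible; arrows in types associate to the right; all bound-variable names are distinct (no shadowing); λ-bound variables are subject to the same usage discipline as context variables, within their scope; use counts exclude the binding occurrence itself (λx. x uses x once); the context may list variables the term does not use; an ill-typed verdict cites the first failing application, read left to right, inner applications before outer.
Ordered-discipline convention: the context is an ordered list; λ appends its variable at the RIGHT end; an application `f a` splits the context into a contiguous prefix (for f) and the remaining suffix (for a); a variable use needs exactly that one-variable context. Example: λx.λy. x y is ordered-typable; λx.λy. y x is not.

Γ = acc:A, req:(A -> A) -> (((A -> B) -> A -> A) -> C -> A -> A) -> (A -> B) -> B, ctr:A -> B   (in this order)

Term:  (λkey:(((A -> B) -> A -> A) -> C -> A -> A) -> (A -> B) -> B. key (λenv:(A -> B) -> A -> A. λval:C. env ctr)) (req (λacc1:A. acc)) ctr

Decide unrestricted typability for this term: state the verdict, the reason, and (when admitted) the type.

yes — simply typable at B; W, C, E all held; term : B
usage: acc=1, req=1, ctr=2, key [bound]=1, env [bound]=1, val [bound]=0, acc1 [bound]=0
uses in reading order: key, env, ctr, req, acc, ctr
typing: well-typed at B
summary: ordered ✗ · linear ✗ · affine ✗ · relevant ✗ · unrestricted ✓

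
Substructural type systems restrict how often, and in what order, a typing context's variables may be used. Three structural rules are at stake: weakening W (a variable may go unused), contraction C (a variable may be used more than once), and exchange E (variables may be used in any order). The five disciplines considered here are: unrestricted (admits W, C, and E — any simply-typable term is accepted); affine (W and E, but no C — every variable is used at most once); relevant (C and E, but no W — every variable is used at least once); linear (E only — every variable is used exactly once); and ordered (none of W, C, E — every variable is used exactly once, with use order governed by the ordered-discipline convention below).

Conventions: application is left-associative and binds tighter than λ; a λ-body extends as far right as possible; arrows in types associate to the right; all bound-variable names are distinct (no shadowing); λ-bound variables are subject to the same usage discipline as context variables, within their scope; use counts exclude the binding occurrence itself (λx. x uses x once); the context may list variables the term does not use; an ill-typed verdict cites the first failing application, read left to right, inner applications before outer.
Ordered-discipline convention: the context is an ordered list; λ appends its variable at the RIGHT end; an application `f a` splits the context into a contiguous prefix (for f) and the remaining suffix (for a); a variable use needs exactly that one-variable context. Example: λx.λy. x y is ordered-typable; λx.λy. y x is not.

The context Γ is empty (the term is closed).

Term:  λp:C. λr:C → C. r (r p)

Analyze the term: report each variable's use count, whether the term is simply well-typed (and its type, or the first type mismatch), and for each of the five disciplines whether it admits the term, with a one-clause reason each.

use counts: p [bound] ×1; r [bound] ×2
use order (left to right): r, r, p
typing: well-typed — term : C → (C → C) → C
ordered ✗ (needs contraction — r ×2)
linear ✗ (needs contraction — r ×2)
affine ✗ (needs contraction — r ×2)
relevant ✓ (none of p, r goes unused)
unrestricted ✓ (typability at C → (C → C) → C is all that's needed)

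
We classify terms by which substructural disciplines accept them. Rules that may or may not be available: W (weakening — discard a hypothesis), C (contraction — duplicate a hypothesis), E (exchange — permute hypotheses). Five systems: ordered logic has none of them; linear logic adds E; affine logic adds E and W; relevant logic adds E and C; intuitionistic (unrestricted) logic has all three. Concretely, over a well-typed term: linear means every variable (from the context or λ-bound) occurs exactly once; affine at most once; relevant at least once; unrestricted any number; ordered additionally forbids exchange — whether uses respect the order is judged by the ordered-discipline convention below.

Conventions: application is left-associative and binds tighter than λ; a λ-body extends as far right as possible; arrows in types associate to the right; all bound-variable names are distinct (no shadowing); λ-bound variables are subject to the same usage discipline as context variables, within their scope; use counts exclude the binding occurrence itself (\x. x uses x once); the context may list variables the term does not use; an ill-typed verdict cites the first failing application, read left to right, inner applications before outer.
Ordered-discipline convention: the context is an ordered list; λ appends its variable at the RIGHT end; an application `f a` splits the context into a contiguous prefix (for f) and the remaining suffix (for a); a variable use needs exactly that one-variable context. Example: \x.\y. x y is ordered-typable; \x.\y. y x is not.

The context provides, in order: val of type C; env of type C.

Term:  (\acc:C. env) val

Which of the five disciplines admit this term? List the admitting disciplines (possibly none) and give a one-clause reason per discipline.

admitting disciplines: affine, unrestricted
variable uses: val=1, env=1, acc [bound]=0
order of uses: env, val
typing: well-typed at C
ordered: ✗ — acc left unused
linear: ✗ — acc left unused
affine: ✓ — at most one use each (val, env, acc)
relevant: ✗ — acc left unused
unrestricted: ✓ — well-typed at C; no restrictions here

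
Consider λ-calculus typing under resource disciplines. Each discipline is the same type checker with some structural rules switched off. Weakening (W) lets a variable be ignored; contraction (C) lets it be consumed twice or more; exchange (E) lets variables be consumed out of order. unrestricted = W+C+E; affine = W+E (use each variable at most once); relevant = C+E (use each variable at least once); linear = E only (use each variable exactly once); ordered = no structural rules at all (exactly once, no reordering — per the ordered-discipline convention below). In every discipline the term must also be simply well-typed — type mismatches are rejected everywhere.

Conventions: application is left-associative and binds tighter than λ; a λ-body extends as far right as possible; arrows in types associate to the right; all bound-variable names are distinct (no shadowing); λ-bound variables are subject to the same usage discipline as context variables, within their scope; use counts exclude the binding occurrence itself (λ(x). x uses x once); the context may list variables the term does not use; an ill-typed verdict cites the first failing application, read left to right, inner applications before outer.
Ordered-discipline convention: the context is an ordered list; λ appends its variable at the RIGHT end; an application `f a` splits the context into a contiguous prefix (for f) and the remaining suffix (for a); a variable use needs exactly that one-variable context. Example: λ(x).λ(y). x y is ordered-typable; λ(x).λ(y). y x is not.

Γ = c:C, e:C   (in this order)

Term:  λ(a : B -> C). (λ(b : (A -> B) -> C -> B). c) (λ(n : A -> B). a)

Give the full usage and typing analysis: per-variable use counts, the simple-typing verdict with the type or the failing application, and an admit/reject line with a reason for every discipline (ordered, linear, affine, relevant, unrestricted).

variable uses: c ×1; e ×0; a [bound] ×1; b [bound] ×0; n [bound] ×0
uses in reading order: c, a
typing: ill-typed: an application expects (A -> B) -> C -> B but receives (A -> B) -> B -> C
ordered ✗ (fails simple typing)
linear ✗ (a type mismatch blocks all five)
affine ✗ (the type mismatch rejects it)
relevant ✗ (not simply typable)
unrestricted ✗ (fails simple typing)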